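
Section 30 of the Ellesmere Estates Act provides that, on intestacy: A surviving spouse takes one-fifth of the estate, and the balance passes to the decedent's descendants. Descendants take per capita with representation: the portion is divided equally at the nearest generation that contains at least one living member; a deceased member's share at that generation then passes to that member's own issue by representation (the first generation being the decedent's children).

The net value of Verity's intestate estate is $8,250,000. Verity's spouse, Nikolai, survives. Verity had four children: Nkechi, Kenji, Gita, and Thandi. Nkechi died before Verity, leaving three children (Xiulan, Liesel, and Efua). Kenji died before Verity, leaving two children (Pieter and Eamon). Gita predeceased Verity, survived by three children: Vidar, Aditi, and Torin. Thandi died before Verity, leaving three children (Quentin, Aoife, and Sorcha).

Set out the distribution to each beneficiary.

Nikolai takes one-fifth of $8,250,000 = $1,650,000. The remaining $6,600,000 passes to the descendants.
No child survives, so the initial division is made at the grandchildren's generation.
The descendants' portion ($6,600,000) is divided into 11 shares of $600,000: Xiulan, Liesel, Efua, Pieter, Eamon, Vidar, Aditi, Torin, Quentin, Aoife, and Sorcha each take $600,000.

Nikolai: $1,650,000; Xiulan: $600,000; Liesel: $600,000; Efua: $600,000; Pieter: $600,000; Eamon: $600,000; Vidar: $600,000; Aditi: $600,000; Torin: $600,000; Quentin: $600,000; Aoife: $600,000; Sorcha: $600,000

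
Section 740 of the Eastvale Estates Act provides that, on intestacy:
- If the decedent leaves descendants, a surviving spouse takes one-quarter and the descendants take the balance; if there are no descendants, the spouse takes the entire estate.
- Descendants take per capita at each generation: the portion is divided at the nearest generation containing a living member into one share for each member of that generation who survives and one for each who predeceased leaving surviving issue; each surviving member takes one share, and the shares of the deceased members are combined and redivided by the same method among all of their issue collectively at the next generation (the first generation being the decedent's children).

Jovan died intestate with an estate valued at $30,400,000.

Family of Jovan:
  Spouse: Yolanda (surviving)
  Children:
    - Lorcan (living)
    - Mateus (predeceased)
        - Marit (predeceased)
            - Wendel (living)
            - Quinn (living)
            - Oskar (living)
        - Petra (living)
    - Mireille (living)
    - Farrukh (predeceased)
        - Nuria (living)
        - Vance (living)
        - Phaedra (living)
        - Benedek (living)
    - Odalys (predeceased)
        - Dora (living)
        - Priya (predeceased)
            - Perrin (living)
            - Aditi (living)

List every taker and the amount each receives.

Yolanda takes one-quarter of $30,400,000 = $7,600,000. The remaining $22,800,000 passes to the descendants.
The descendants' portion ($22,800,000) is divided at the children's generation into 5 shares of $4,560,000. Lorcan and Mireille each take $4,560,000. The 3 shares of the deceased (Mateus, Farrukh, and Odalys) are combined into a pool of $13,680,000.
That pool ($13,680,000) is divided at the grandchildren's generation into 8 shares of $1,710,000. Petra, Nuria, Vance, Phaedra, Benedek, and Dora each take $1,710,000. The 2 shares of the deceased (Marit and Priya) are combined into a pool of $3,420,000.
That pool ($3,420,000) is divided at the great-grandchildren's generation equally among Wendel, Quinn, Oskar, Perrin, and Aditi: $684,000 each.

Yolanda: $7,600,000; Lorcan: $4,560,000; Wendel: $684,000; Quinn: $684,000; Oskar: $684,000; Petra: $1,710,000; Mireille: $4,560,000; Nuria: $1,710,000; Vance: $1,710,000; Phaedra: $1,710,000; Benedek: $1,710,000; Dora: $1,710,000; Perrin: $684,000; Aditi: $684,000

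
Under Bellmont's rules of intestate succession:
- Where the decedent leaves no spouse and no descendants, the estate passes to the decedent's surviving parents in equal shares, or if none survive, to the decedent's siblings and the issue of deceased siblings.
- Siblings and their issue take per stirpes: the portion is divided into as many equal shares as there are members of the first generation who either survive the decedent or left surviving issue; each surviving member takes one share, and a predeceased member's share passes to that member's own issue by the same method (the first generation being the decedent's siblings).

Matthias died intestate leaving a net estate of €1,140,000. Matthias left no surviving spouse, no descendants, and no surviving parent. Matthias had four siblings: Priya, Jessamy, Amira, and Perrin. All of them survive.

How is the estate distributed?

The entire €1,140,000 passes to the siblings and their issue.
That amount (€1,140,000) is divided into 4 shares of €285,000: Priya, Jessamy, Amira, and Perrin each take €285,000.

Priya: €285,000; Jessamy: €285,000; Amira: €285,000; Perrin: €285,000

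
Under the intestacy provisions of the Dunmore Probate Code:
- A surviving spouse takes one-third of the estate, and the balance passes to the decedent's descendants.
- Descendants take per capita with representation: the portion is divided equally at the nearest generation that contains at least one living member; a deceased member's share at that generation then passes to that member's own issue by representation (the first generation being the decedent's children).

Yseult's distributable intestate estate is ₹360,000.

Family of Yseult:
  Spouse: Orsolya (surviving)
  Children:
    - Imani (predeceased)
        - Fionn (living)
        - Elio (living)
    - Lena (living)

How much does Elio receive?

Orsolya takes one-third of ₹360,000 = ₹120,000. The remaining ₹240,000 passes to the descendants.
The descendants' portion (₹240,000) is divided into 2 shares of ₹120,000: Lena takes ₹120,000; Imani's ₹120,000 share passes to Imani's issue.
Imani's share (₹120,000) is divided into 2 shares of ₹60,000: Fionn and Elio each take ₹60,000.

Elio receives ₹60,000.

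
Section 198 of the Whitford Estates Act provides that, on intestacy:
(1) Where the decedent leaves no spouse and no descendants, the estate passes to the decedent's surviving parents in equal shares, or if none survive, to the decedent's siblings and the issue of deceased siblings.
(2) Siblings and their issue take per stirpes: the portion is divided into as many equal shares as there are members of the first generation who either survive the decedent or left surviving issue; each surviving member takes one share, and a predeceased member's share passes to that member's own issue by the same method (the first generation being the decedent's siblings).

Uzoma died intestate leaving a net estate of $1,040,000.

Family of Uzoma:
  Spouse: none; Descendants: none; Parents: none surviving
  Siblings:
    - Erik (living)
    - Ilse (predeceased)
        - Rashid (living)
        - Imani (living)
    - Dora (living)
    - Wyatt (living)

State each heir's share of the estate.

The entire $1,040,000 passes to the siblings and their issue.
That amount ($1,040,000) is divided into 4 shares of $260,000: Erik, Dora, and Wyatt each take $260,000; Ilse's $260,000 share passes to Ilse's issue.
Ilse's share ($260,000) is divided into 2 shares of $130,000: Rashid and Imani each take $130,000.

Erik: $260,000; Rashid: $130,000; Imani: $130,000; Dora: $260,000; Wyatt: $260,000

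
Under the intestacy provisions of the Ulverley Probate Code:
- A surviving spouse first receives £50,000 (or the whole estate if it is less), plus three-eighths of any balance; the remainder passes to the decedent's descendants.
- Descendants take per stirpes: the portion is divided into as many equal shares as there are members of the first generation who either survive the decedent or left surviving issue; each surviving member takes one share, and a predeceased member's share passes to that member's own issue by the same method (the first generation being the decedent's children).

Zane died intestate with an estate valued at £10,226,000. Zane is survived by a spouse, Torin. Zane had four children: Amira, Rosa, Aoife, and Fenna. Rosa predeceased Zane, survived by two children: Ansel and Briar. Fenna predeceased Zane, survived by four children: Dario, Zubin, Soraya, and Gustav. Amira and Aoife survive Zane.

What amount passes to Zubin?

Zubin receives £397,500.

Torin first takes £50,000, leaving a balance of £10,176,000. Torin then takes three-eighths of the balance (£3,816,000), for a total of £3,866,000. The remaining £6,360,000 passes to the descendants.
The descendants' portion (£6,360,000) is divided into 4 shares of £1,590,000: Amira and Aoife each take £1,590,000; Rosa's £1,590,000 share passes to Rosa's issue; Fenna's £1,590,000 share passes to Fenna's issue.
Rosa's share (£1,590,000) is divided into 2 shares of £795,000: Ansel and Briar each take £795,000.
Fenna's share (£1,590,000) is divided into 4 shares of £397,500: Dario, Zubin, Soraya, and Gustav each take £397,500.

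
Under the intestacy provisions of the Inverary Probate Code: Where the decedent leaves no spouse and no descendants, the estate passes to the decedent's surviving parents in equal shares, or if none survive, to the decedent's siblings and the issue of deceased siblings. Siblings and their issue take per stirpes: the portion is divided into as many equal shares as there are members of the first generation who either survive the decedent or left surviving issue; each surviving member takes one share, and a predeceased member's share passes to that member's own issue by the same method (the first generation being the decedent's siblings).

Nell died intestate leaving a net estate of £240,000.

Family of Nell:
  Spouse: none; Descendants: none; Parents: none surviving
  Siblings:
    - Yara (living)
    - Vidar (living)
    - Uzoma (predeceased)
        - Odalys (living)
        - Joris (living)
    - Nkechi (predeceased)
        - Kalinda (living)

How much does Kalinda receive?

Kalinda receives £60,000.

The entire £240,000 passes to the siblings and their issue.
That amount (£240,000) is divided into 4 shares of £60,000: Yara and Vidar each take £60,000; Uzoma's £60,000 share passes to Uzoma's issue; Nkechi's £60,000 share passes to Nkechi's issue.
Uzoma's share (£60,000) is divided into 2 shares of £30,000: Odalys and Joris each take £30,000.
Nkechi's share (£60,000) passes entirely to Kalinda.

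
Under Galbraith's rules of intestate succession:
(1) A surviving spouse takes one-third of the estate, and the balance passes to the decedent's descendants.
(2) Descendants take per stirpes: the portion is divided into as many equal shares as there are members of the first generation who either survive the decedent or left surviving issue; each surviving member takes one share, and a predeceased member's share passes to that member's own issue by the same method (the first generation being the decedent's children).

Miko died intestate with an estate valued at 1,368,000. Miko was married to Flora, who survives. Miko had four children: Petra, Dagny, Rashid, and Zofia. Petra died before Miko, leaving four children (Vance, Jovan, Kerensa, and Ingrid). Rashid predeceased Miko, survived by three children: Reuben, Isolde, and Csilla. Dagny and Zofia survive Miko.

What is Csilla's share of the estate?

Flora takes one-third of 1,368,000 = 456,000. The remaining 912,000 passes to the descendants.
The descendants' portion (912,000) is divided into 4 shares of 228,000: Dagny and Zofia each take 228,000; Petra's 228,000 share passes to Petra's issue; Rashid's 228,000 share passes to Rashid's issue.
Petra's share (228,000) is divided into 4 shares of 57,000: Vance, Jovan, Kerensa, and Ingrid each take 57,000.
Rashid's share (228,000) is divided into 3 shares of 76,000: Reuben, Isolde, and Csilla each take 76,000.

Csilla receives 76,000.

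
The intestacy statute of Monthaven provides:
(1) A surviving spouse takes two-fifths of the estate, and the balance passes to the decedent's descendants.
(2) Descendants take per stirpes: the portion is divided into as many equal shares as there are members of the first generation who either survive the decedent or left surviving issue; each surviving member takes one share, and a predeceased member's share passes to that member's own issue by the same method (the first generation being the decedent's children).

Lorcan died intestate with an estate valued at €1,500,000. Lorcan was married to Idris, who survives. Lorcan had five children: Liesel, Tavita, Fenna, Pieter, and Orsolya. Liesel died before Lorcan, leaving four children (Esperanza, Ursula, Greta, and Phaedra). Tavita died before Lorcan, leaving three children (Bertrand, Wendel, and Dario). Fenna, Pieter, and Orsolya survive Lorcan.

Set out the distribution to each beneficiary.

Idris: €600,000; Esperanza: €45,000; Ursula: €45,000; Greta: €45,000; Phaedra: €45,000; Bertrand: €60,000; Wendel: €60,000; Dario: €60,000; Fenna: €180,000; Pieter: €180,000; Orsolya: €180,000

Idris takes two-fifths of €1,500,000 = €600,000. The remaining €900,000 passes to the descendants.
The descendants' portion (€900,000) is divided into 5 shares of €180,000: Fenna, Pieter, and Orsolya each take €180,000; Liesel's €180,000 share passes to Liesel's issue; Tavita's €180,000 share passes to Tavita's issue.
Liesel's share (€180,000) is divided into 4 shares of €45,000: Esperanza, Ursula, Greta, and Phaedra each take €45,000.
Tavita's share (€180,000) is divided into 3 shares of €60,000: Bertrand, Wendel, and Dario each take €60,000.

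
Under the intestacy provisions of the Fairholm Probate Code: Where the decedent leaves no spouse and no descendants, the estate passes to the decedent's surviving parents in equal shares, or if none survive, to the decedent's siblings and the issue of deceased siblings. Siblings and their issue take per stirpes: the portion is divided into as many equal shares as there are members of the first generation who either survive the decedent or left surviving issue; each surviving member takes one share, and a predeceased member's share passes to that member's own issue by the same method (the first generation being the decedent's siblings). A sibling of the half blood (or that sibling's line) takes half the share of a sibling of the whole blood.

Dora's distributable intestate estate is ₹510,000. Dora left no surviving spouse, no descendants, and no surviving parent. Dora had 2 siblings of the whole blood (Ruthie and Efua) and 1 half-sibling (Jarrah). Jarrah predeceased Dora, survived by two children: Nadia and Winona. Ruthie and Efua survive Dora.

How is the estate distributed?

The entire ₹510,000 passes to the siblings and their issue.
Counting each half-blood sibling's line as half a unit, there are 5/2 units in ₹510,000, so one unit is ₹204,000. Whole-blood lines (Ruthie and Efua) take ₹204,000 each; half-blood lines (Jarrah) take ₹102,000 each.
Jarrah's share (₹102,000) is divided into 2 shares of ₹51,000: Nadia and Winona each take ₹51,000.

Nadia: ₹51,000; Winona: ₹51,000; Ruthie: ₹204,000; Efua: ₹204,000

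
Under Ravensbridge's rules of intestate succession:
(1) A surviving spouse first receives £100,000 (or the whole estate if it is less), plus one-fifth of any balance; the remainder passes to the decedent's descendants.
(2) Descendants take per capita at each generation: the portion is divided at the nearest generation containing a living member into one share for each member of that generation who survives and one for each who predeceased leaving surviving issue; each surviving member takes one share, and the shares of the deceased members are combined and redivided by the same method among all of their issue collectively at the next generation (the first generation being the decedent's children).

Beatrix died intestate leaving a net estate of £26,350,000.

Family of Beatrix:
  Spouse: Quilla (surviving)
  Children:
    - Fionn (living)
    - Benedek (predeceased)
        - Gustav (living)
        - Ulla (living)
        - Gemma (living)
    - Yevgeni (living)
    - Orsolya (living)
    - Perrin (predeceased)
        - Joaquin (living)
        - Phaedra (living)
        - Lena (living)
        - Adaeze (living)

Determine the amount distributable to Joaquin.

Joaquin receives £1,200,000.

Quilla first takes £100,000, leaving a balance of £26,250,000. Quilla then takes one-fifth of the balance (£5,250,000), for a total of £5,350,000. The remaining £21,000,000 passes to the descendants.
The descendants' portion (£21,000,000) is divided at the children's generation into 5 shares of £4,200,000. Fionn, Yevgeni, and Orsolya each take £4,200,000. The 2 shares of the deceased (Benedek and Perrin) are combined into a pool of £8,400,000.
That pool (£8,400,000) is divided at the grandchildren's generation equally among Gustav, Ulla, Gemma, Joaquin, Phaedra, Lena, and Adaeze: £1,200,000 each.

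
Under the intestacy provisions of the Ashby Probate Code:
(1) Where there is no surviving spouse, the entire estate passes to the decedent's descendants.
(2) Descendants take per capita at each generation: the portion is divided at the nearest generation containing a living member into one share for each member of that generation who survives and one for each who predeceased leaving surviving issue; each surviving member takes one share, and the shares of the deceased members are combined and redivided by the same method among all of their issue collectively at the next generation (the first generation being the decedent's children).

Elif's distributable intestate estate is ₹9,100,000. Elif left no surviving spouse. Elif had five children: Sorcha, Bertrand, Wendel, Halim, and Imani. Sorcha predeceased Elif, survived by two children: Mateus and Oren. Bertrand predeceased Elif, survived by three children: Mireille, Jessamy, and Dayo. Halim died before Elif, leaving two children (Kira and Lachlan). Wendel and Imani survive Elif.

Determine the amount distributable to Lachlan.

The entire ₹9,100,000 passes to the descendants.
That amount (₹9,100,000) is divided at the children's generation into 5 shares of ₹1,820,000. Wendel and Imani each take ₹1,820,000. The 3 shares of the deceased (Sorcha, Bertrand, and Halim) are combined into a pool of ₹5,460,000.
That pool (₹5,460,000) is divided at the grandchildren's generation equally among Mateus, Oren, Mireille, Jessamy, Dayo, Kira, and Lachlan: ₹780,000 each.

Lachlan receives ₹780,000.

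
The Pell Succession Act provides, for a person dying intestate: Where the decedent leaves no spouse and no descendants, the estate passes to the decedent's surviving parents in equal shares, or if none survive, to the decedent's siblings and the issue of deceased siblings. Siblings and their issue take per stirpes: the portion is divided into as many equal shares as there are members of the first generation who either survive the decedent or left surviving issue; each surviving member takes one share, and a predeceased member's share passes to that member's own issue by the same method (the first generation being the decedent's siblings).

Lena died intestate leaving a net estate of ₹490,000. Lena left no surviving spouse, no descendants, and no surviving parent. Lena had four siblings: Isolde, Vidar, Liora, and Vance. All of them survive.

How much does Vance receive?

The entire ₹490,000 passes to the siblings and their issue.
That amount (₹490,000) is divided into 4 shares of ₹122,500: Isolde, Vidar, Liora, and Vance each take ₹122,500.

Vance receives ₹122,500.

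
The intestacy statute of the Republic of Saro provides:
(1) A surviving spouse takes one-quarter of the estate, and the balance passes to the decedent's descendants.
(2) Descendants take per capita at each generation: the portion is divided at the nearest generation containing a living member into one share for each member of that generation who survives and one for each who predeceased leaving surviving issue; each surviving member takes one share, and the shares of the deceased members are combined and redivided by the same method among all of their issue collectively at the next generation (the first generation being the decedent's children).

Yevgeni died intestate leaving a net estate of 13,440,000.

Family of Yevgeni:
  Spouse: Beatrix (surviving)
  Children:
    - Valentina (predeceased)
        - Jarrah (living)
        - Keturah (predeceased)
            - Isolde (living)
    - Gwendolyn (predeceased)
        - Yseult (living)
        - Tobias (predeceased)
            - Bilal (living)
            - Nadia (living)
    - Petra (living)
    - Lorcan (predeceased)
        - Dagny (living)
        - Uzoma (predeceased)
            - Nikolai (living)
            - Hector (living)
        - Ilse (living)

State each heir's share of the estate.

Beatrix takes one-quarter of 13,440,000 = 3,360,000. The remaining 10,080,000 passes to the descendants.
The descendants' portion (10,080,000) is divided at the children's generation into 4 shares of 2,520,000. Petra takes 2,520,000. The 3 shares of the deceased (Valentina, Gwendolyn, and Lorcan) are combined into a pool of 7,560,000.
That pool (7,560,000) is divided at the grandchildren's generation into 7 shares of 1,080,000. Jarrah, Yseult, Dagny, and Ilse each take 1,080,000. The 3 shares of the deceased (Keturah, Tobias, and Uzoma) are combined into a pool of 3,240,000.
That pool (3,240,000) is divided at the great-grandchildren's generation equally among Isolde, Bilal, Nadia, Nikolai, and Hector: 648,000 each.

Beatrix: 3,360,000; Jarrah: 1,080,000; Isolde: 648,000; Yseult: 1,080,000; Bilal: 648,000; Nadia: 648,000; Petra: 2,520,000; Dagny: 1,080,000; Nikolai: 648,000; Hector: 648,000; Ilse: 1,080,000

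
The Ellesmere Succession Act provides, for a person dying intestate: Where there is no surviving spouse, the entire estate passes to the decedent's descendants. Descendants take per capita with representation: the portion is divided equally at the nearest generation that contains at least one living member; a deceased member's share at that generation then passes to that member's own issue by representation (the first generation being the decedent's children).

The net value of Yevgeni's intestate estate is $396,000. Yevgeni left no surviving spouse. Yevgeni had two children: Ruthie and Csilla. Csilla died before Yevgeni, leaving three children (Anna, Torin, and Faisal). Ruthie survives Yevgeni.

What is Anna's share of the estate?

Anna receives $66,000.

The entire $396,000 passes to the descendants.
That amount ($396,000) is divided into 2 shares of $198,000: Ruthie takes $198,000; Csilla's $198,000 share passes to Csilla's issue.
Csilla's share ($198,000) is divided into 3 shares of $66,000: Anna, Torin, and Faisal each take $66,000.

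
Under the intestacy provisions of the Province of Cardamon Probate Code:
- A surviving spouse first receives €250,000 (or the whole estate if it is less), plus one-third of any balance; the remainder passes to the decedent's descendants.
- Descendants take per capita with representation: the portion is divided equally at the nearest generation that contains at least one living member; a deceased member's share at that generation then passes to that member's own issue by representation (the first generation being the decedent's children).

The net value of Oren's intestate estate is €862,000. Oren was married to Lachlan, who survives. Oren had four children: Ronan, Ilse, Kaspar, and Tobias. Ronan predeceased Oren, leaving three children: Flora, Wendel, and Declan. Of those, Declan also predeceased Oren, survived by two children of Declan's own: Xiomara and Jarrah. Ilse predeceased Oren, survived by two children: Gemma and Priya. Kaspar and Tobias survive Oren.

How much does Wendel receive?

Lachlan first takes €250,000, leaving a balance of €612,000. Lachlan then takes one-third of the balance (€204,000), for a total of €454,000. The remaining €408,000 passes to the descendants.
The descendants' portion (€408,000) is divided into 4 shares of €102,000: Kaspar and Tobias each take €102,000; Ronan's €102,000 share passes to Ronan's issue; Ilse's €102,000 share passes to Ilse's issue.
Ronan's share (€102,000) is divided into 3 shares of €34,000: Flora and Wendel each take €34,000; Declan's €34,000 share passes to Declan's issue.
Declan's share (€34,000) is divided into 2 shares of €17,000: Xiomara and Jarrah each take €17,000.
Ilse's share (€102,000) is divided into 2 shares of €51,000: Gemma and Priya each take €51,000.

Wendel receives €34,000.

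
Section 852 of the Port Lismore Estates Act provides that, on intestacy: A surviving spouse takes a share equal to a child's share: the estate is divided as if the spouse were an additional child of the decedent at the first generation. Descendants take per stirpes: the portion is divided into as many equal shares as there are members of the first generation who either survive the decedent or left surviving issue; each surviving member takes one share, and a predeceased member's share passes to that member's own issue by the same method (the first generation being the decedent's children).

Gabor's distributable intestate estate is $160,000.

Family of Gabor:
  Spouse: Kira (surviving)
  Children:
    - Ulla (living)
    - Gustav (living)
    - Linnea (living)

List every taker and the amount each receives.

The spouse counts as an additional share at the children's level, so there are 4 primary shares of $40,000. Kira takes one such share ($40,000).
The children's combined portion ($120,000) is divided into 3 shares of $40,000: Ulla, Gustav, and Linnea each take $40,000.

Kira: $40,000; Ulla: $40,000; Gustav: $40,000; Linnea: $40,000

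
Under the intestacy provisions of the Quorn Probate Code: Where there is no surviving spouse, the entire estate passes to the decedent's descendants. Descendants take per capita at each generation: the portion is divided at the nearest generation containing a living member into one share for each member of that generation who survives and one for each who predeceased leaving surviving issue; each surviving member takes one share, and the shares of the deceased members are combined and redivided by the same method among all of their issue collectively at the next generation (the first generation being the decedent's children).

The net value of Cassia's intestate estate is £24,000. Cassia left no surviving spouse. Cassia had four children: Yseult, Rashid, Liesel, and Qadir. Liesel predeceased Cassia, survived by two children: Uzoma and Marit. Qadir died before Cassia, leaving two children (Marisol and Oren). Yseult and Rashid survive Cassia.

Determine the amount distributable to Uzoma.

Uzoma receives £3,000.

The entire £24,000 passes to the descendants.
That amount (£24,000) is divided at the children's generation into 4 shares of £6,000. Yseult and Rashid each take £6,000. The 2 shares of the deceased (Liesel and Qadir) are combined into a pool of £12,000.
That pool (£12,000) is divided at the grandchildren's generation equally among Uzoma, Marit, Marisol, and Oren: £3,000 each.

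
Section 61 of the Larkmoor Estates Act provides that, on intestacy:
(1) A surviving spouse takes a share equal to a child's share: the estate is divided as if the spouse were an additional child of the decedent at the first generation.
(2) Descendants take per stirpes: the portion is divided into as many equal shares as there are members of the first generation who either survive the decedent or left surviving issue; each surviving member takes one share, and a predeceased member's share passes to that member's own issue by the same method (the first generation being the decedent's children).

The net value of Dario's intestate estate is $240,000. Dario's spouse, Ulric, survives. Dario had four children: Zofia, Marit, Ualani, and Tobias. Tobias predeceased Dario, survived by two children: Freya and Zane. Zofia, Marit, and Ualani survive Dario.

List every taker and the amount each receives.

Ulric: $48,000; Zofia: $48,000; Marit: $48,000; Ualani: $48,000; Freya: $24,000; Zane: $24,000

The spouse counts as an additional share at the children's level, so there are 5 primary shares of $48,000. Ulric takes one such share ($48,000).
The children's combined portion ($192,000) is divided into 4 shares of $48,000: Zofia, Marit, and Ualani each take $48,000; Tobias's $48,000 share passes to Tobias's issue.
Tobias's share ($48,000) is divided into 2 shares of $24,000: Freya and Zane each take $24,000.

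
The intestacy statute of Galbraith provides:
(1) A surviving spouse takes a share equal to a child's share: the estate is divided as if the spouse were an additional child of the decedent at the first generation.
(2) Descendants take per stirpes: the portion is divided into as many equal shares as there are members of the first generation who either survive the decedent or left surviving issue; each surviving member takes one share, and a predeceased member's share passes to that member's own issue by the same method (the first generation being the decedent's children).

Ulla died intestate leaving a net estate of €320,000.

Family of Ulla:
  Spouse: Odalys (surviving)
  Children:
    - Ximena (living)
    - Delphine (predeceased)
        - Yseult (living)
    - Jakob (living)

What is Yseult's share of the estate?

The spouse counts as an additional share at the children's level, so there are 4 primary shares of €80,000. Odalys takes one such share (€80,000).
The children's combined portion (€240,000) is divided into 3 shares of €80,000: Ximena and Jakob each take €80,000; Delphine's €80,000 share passes to Delphine's issue.
Delphine's share (€80,000) passes entirely to Yseult.

Yseult receives €80,000.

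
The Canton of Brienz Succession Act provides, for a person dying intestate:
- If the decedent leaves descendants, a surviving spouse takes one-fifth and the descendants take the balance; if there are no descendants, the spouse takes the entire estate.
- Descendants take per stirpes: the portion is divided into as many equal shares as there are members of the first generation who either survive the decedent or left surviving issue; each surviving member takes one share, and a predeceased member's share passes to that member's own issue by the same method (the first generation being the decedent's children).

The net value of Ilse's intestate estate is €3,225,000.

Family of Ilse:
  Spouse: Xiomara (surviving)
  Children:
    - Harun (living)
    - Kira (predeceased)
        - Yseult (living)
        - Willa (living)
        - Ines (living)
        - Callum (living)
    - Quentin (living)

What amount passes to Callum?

Callum receives €215,000.

Xiomara takes one-fifth of €3,225,000 = €645,000. The remaining €2,580,000 passes to the descendants.
The descendants' portion (€2,580,000) is divided into 3 shares of €860,000: Harun and Quentin each take €860,000; Kira's €860,000 share passes to Kira's issue.
Kira's share (€860,000) is divided into 4 shares of €215,000: Yseult, Willa, Ines, and Callum each take €215,000.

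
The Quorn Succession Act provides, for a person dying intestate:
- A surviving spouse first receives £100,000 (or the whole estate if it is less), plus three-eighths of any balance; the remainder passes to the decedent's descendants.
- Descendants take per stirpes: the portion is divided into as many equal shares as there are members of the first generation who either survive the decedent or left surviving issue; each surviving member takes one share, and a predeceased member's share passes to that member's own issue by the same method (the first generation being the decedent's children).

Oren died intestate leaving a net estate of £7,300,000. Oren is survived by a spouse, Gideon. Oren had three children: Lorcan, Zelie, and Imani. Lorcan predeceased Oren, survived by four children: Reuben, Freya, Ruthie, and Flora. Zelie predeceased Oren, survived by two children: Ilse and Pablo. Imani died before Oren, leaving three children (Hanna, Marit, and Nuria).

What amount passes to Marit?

Marit receives £500,000.

Gideon first takes £100,000, leaving a balance of £7,200,000. Gideon then takes three-eighths of the balance (£2,700,000), for a total of £2,800,000. The remaining £4,500,000 passes to the descendants.
The descendants' portion (£4,500,000) is divided into 3 shares of £1,500,000: Lorcan's £1,500,000 share passes to Lorcan's issue; Zelie's £1,500,000 share passes to Zelie's issue; Imani's £1,500,000 share passes to Imani's issue.
Lorcan's share (£1,500,000) is divided into 4 shares of £375,000: Reuben, Freya, Ruthie, and Flora each take £375,000.
Zelie's share (£1,500,000) is divided into 2 shares of £750,000: Ilse and Pablo each take £750,000.
Imani's share (£1,500,000) is divided into 3 shares of £500,000: Hanna, Marit, and Nuria each take £500,000.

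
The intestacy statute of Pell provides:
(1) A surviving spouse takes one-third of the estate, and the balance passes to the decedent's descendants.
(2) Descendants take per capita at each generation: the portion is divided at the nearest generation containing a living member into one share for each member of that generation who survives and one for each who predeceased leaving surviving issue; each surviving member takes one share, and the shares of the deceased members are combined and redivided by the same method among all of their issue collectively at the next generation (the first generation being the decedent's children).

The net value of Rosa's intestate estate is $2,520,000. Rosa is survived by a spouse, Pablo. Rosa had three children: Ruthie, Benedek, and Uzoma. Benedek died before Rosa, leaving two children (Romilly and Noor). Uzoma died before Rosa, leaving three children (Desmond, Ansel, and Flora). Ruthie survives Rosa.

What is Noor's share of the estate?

Noor receives $224,000.

Pablo takes one-third of $2,520,000 = $840,000. The remaining $1,680,000 passes to the descendants.
The descendants' portion ($1,680,000) is divided at the children's generation into 3 shares of $560,000. Ruthie takes $560,000. The 2 shares of the deceased (Benedek and Uzoma) are combined into a pool of $1,120,000.
That pool ($1,120,000) is divided at the grandchildren's generation equally among Romilly, Noor, Desmond, Ansel, and Flora: $224,000 each.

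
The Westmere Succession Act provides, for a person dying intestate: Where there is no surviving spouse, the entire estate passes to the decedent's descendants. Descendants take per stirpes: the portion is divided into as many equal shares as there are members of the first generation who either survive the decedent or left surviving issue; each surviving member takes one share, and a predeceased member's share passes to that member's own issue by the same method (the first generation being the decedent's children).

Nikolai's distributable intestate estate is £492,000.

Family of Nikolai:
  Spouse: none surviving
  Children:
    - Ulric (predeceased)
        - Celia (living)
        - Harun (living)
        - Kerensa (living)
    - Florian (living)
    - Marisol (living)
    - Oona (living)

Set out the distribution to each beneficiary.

The entire £492,000 passes to the descendants.
That amount (£492,000) is divided into 4 shares of £123,000: Florian, Marisol, and Oona each take £123,000; Ulric's £123,000 share passes to Ulric's issue.
Ulric's share (£123,000) is divided into 3 shares of £41,000: Celia, Harun, and Kerensa each take £41,000.

Celia: £41,000; Harun: £41,000; Kerensa: £41,000; Florian: £123,000; Marisol: £123,000; Oona: £123,000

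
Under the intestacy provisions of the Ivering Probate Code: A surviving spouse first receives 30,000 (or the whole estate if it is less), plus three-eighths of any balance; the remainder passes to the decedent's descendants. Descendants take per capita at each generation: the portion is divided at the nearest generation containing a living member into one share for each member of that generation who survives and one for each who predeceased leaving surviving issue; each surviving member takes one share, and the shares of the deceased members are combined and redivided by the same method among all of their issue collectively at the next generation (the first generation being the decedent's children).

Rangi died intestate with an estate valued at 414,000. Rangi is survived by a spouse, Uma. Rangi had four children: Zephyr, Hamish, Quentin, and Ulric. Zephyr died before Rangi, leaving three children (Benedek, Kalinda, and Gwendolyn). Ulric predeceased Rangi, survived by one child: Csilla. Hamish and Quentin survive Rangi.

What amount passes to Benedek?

Benedek receives 30,000.

Uma first takes 30,000, leaving a balance of 384,000. Uma then takes three-eighths of the balance (144,000), for a total of 174,000. The remaining 240,000 passes to the descendants.
The descendants' portion (240,000) is divided at the children's generation into 4 shares of 60,000. Hamish and Quentin each take 60,000. The 2 shares of the deceased (Zephyr and Ulric) are combined into a pool of 120,000.
That pool (120,000) is divided at the grandchildren's generation equally among Benedek, Kalinda, Gwendolyn, and Csilla: 30,000 each.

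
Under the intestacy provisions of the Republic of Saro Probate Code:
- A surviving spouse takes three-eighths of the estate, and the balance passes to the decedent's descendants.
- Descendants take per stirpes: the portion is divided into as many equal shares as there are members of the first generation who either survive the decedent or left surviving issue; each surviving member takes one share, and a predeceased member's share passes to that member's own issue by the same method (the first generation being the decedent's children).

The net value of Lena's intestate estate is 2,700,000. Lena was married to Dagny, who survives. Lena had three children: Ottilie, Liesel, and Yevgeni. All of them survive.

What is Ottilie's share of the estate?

Dagny takes three-eighths of 2,700,000 = 1,012,500. The remaining 1,687,500 passes to the descendants.
The descendants' portion (1,687,500) is divided into 3 shares of 562,500: Ottilie, Liesel, and Yevgeni each take 562,500.

Ottilie receives 562,500.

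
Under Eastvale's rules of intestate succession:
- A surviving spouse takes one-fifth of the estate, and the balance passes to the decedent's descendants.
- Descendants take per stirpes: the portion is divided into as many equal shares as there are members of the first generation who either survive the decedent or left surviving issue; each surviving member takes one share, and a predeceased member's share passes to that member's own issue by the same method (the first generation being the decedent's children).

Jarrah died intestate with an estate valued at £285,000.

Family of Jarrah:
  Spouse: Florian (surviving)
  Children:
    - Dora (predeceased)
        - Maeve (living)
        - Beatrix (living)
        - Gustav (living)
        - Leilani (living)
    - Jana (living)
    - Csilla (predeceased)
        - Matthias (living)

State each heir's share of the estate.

Florian: £57,000; Maeve: £19,000; Beatrix: £19,000; Gustav: £19,000; Leilani: £19,000; Jana: £76,000; Matthias: £76,000

Florian takes one-fifth of £285,000 = £57,000. The remaining £228,000 passes to the descendants.
The descendants' portion (£228,000) is divided into 3 shares of £76,000: Jana takes £76,000; Dora's £76,000 share passes to Dora's issue; Csilla's £76,000 share passes to Csilla's issue.
Dora's share (£76,000) is divided into 4 shares of £19,000: Maeve, Beatrix, Gustav, and Leilani each take £19,000.
Csilla's share (£76,000) passes entirely to Matthias.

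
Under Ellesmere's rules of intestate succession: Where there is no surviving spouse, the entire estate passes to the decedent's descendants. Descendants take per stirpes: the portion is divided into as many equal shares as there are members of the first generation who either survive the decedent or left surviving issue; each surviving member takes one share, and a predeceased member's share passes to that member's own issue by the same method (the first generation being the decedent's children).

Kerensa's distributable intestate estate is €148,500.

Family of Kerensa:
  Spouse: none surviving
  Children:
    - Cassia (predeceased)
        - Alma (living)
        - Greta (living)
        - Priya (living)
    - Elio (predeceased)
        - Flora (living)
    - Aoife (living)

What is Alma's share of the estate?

The entire €148,500 passes to the descendants.
That amount (€148,500) is divided into 3 shares of €49,500: Aoife takes €49,500; Cassia's €49,500 share passes to Cassia's issue; Elio's €49,500 share passes to Elio's issue.
Cassia's share (€49,500) is divided into 3 shares of €16,500: Alma, Greta, and Priya each take €16,500.
Elio's share (€49,500) passes entirely to Flora.

Alma receives €16,500.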